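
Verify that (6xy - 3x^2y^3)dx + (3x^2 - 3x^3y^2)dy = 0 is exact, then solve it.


Check exactness: ∂M/∂y = 6x - 9x^2y^2 and ∂N/∂x = 6x - 9x^2y^2; equal, so the equation is exact.
Integrate M with respect to x (treating y as constant): ∫M dx = 3x^2y - x^3y^3 + h(y).
Differentiate w.r.t. y and set equal to N: all terms match, so h'(y) = 0 and h is a constant absorbed into C.
General solution: 3x^2y - x^3y^3 = C.


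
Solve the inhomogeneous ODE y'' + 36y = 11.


Homogeneous part: r² + 36 = 0 ⇒ r = ±6i, so y_h = C₁cos(6x) + C₂sin(6x).
Try constant y_p = A; plug in: 36A = 11 ⇒ A = 11/36.
General solution: y = C₁cos(6x) + C₂sin(6x) + 11/36.


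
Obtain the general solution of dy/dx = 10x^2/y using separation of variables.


Separate variables: y dy = 10x^2 dx.
Integrate both sides: y²/2 = (10/3)x^3 + C₀.
Multiply by 2: y² = (20/3)x^3 + C.


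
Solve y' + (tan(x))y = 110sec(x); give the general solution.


P(x) = tan(x) ⇒ μ = e^(∫tan(x)dx) = sec(x).
(sec(x) y)' = 110sec²(x) ⇒ sec(x) y = 110tan(x) + C.
Multiply by cos(x): y = 110sin(x) + C·cos(x).


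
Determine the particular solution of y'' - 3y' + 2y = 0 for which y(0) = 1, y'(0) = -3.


Characteristic roots of r² - 3r + 2 = 0 are 1, 2.
General solution y = c₁ e^(x) + c₂ e^(2x).
Apply y(0) = 1: c₁ + c₂ = 1. Apply y'(0) = -3: 1 c₁ + 2 c₂ = -3.
Solve: c₁ = 5, c₂ = -4.
Particular solution: y = 5e^(x) - 4e^(2x).


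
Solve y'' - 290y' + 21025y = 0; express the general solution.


Characteristic equation: r² - 290r + 21025 = 0, i.e. (r - 145)² = 0.
Repeated root r = 145; include an x factor for the second linearly independent solution.
General solution: y = (C₁ + C₂x)e^(145x).


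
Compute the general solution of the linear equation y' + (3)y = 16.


P(x) = 3, Q(x) = 16; integrating factor μ = e^(3x).
(μ y)' = 16e^(3x) ⇒ μ y = (16/3)e^(3x) + C.
Divide by μ: y = 16/3 + Ce^(-3x).


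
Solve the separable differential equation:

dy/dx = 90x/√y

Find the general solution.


Separate: √y dy = 90x dx.
Integrate: (2/3)y^(3/2) = 45x² + C.


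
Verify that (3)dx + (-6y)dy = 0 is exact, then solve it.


Check exactness: ∂M/∂y = 0 and ∂N/∂x = 0; equal, so the equation is exact.
Integrate M with respect to x (treating y as constant): ∫M dx = 3x + h(y).
Differentiate w.r.t. y and set equal to N: the x-dependent terms already match, leaving h'(y) = -6y. Integrate: h(y) = -3y^2.
So F(x,y) = -3y^2 + 3x.
General solution: -3y^2 + 3x = C.


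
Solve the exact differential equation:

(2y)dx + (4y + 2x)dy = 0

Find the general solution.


Check exactness: ∂M/∂y = 2 and ∂N/∂x = 2; equal, so the equation is exact.
Integrate M with respect to x (treating y as constant): ∫M dx = 2xy + h(y).
Differentiate w.r.t. y and set equal to N: the x-dependent terms already match, leaving h'(y) = 4y. Integrate: h(y) = 2y^2.
So F(x,y) = 2y^2 + 2xy.
General solution: 2y^2 + 2xy = C.


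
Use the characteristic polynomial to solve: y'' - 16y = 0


Characteristic equation: r² - 16 = 0.
Factor: (r + 4)(r - 4) = 0 ⇒ r = -4, 4 (distinct real).
General solution: y = C₁e^(-4x) + C₂e^(4x).


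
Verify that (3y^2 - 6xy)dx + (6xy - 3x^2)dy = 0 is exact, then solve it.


Check exactness: ∂M/∂y = 6y - 6x and ∂N/∂x = 6y - 6x; equal, so the equation is exact.
Integrate M with respect to x (treating y as constant): ∫M dx = 3xy^2 - 3x^2y + h(y).
Differentiate w.r.t. y and set equal to N: all terms match, so h'(y) = 0 and h is a constant absorbed into C.
General solution: 3xy^2 - 3x^2y = C.


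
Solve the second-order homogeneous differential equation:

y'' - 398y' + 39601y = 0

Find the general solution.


Characteristic equation: r² - 398r + 39601 = 0, i.e. (r - 199)² = 0.
Repeated root r = 199; include an x factor for the second linearly independent solution.
General solution: y = (C₁ + C₂x)e^(199x).


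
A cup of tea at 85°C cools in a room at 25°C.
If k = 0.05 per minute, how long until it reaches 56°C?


From T(t) = T_a + (T₀ - T_a)e^(-kt), set T(t) = 56:
(56 - 25) / (85 - 25) = e^(-0.05t), so t = -ln(0.517)/0.05 ≈ 13.2 minutes.


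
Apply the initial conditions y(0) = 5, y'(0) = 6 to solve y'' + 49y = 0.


Characteristic roots of r² + 49 = 0 are ±7i, so y = C₁cos(7x) + C₂sin(7x).
Apply y(0) = 5: C₁ = 5. Differentiate and apply y'(0) = 6: 7·C₂ = 6, so C₂ = 6/7.
Particular solution: y = 5cos(7x) + (6/7)sin(7x).


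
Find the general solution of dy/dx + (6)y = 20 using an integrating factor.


P(x) = 6, Q(x) = 20; integrating factor μ = e^(6x).
(μ y)' = 20e^(6x) ⇒ μ y = (10/3)e^(6x) + C.
Divide by μ: y = 10/3 + Ce^(-6x).


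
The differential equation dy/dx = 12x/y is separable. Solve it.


Separate variables: y dy = 12x dx.
Integrate both sides: y²/2 = 6x^2 + C₀.
Multiply by 2: y² = 12x^2 + C.


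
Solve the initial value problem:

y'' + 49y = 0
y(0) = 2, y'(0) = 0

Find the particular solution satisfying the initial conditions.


Characteristic roots of r² + 49 = 0 are ±7i, so y = C₁cos(7x) + C₂sin(7x).
Apply y(0) = 2: C₁ = 2. Differentiate and apply y'(0) = 0: 7·C₂ = 0, so C₂ = 0.
Particular solution: y = 2cos(7x).


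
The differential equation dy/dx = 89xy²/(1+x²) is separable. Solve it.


Separate: dy/y² = 89x/(1+x²) dx.
Integrate LHS: ∫ dy/y² = -1/y.
Integrate RHS via u = 1+x²: (89/2)ln(1+x²) + C.
Result: -1/y = (89/2)ln(1+x²) + C.


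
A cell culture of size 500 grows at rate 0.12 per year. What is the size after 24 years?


The ODE dP/dt = 0.12P has solution P(t) = P(0)e^(0.12t).
Substitute P(0) = 500 and t = 24: P(24) = 500 e^(2.88) ≈ 8907.


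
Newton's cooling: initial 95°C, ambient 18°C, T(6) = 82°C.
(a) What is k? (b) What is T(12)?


Newton's law: T(t) = T_a + (T₀ - T_a)e^(-kt).
(a) Use T(6) = 82: (82 - 18)/(95 - 18) = e^(-k·6), so k = -ln(0.831)/6 ≈ 0.0308.
(b) Apply k to t = 12: T(12) = 18 + (77)e^(-0.370) ≈ 71.2°C.


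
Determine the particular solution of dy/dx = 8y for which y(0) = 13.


General solution of y' = 8y is y = Ce^(8x).
Apply y(0) = 13: C = 13.
Particular solution: y = 13e^(8x).


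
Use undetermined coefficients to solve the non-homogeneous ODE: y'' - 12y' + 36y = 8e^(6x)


Characteristic polynomial (r - 6)² = 0; repeated root r = 6.
y_h = (C₁ + C₂x)e^(6x). Forcing matches the repeated root (resonance), so try y_p = Ax² e^(6x).
Substitute and solve for A: 2A = 8, so A = 4.
General solution: y = (C₁ + C₂x + 4x²)e^(6x).


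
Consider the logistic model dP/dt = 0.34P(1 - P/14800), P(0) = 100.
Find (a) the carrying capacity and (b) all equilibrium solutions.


Logistic ODE dP/dt = 0.34P(1 - P/14800) has equilibria where dP/dt = 0, i.e. P = 0 or P = 14800.
The coefficient (1 - P/K) = 0 when P = K, identifying K = 14800 as the carrying capacity.
(a) K = 14800; (b) equilibria P = 0 and P = 14800.


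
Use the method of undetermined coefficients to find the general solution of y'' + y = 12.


Homogeneous part: r² + 1 = 0 ⇒ r = ±1i, so y_h = C₁cos(x) + C₂sin(x).
Try constant y_p = A; plug in: 1A = 12 ⇒ A = 12.
General solution: y = C₁cos(x) + C₂sin(x) + 12.


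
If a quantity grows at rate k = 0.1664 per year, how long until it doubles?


Exponential growth: P(t) = P₀ e^(0.1664t). Set P(t)/P₀ = 2: e^(0.1664t) = 2.
Solve: t = ln(2)/0.1664 ≈ 4.17 years.


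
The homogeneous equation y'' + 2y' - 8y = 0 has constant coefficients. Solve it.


Characteristic equation: r² + 2r - 8 = 0.
Factor: (r + 4)(r - 2) = 0 ⇒ r = -4, 2 (distinct real).
General solution: y = C₁e^(-4x) + C₂e^(2x).


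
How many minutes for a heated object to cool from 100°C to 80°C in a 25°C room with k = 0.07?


From T(t) = T_a + (T₀ - T_a)e^(-kt), set T(t) = 80:
(80 - 25) / (100 - 25) = e^(-0.07t), so t = -ln(0.733)/0.07 ≈ 4.4 minutes.


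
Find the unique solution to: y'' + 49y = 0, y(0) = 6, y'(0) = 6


Characteristic roots of r² + 49 = 0 are ±7i, so y = C₁cos(7x) + C₂sin(7x).
Apply y(0) = 6: C₁ = 6. Differentiate and apply y'(0) = 6: 7·C₂ = 6, so C₂ = 6/7.
Particular solution: y = 6cos(7x) + (6/7)sin(7x).


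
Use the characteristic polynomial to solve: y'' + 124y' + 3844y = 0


Characteristic equation: r² + 124r + 3844 = 0, i.e. (r + 62)² = 0.
Repeated root r = -62; include an x factor for the second linearly independent solution.
General solution: y = (C₁ + C₂x)e^(-62x).


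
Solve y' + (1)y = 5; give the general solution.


P(x) = 1, Q(x) = 5; integrating factor μ = e^(x).
(μ y)' = 5e^(x) ⇒ μ y = 5e^(x) + C.
Divide by μ: y = 5 + Ce^(-x).


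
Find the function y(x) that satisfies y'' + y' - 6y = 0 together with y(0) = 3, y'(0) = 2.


Characteristic roots of r² + r - 6 = 0 are -3, 2.
General solution y = c₁ e^(-3x) + c₂ e^(2x).
Apply y(0) = 3: c₁ + c₂ = 3. Apply y'(0) = 2: -3 c₁ + 2 c₂ = 2.
Solve: c₁ = 4/5, c₂ = 11/5.
Particular solution: y = (4/5)e^(-3x) + (11/5)e^(2x).


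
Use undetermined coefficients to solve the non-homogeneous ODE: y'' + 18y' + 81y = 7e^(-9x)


Characteristic polynomial (r + 9)² = 0; repeated root r = -9.
y_h = (C₁ + C₂x)e^(-9x). Forcing matches the repeated root (resonance), so try y_p = Ax² e^(-9x).
Substitute and solve for A: 2A = 7, so A = 7/2.
General solution: y = (C₁ + C₂x + (7/2)x²)e^(-9x).


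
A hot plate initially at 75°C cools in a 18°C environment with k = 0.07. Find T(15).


Newton's law: dT/dt = -k(T - T_a) has solution T(t) = T_a + (T₀ - T_a)e^(-kt).
Plug in T_a = 18, T₀ = 75, k = 0.07, t = 15: T(15) = 18 + (57)e^(-1.05) ≈ 37.9°C.


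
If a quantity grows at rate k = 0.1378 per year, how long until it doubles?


Exponential growth: P(t) = P₀ e^(0.1378t). Set P(t)/P₀ = 2: e^(0.1378t) = 2.
Solve: t = ln(2)/0.1378 ≈ 5.03 years.


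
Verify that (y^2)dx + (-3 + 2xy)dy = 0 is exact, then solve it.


Check exactness: ∂M/∂y = 2y and ∂N/∂x = 2y; equal, so the equation is exact.
Integrate M with respect to x (treating y as constant): ∫M dx = xy^2 + h(y).
Differentiate w.r.t. y and set equal to N: the x-dependent terms already match, leaving h'(y) = -3. Integrate: h(y) = -3y.
So F(x,y) = -3y + xy^2.
General solution: -3y + xy^2 = C.


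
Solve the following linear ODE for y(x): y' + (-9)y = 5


P(x) = -9 ⇒ μ = e^(-9x).
(μ y)' = 5e^(-9x) ⇒ μ y = -(5/9)e^(-9x) + C.
Divide by μ: y = -5/9 + Ce^(9x).


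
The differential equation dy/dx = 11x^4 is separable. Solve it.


Integrate both sides with respect to x: y = ∫ 11x^4 dx = (11/5)x^5 + C.


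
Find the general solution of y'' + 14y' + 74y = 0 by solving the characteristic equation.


Characteristic equation: r² + 14r + 74 = 0.
Discriminant is negative; roots r = -7 ± 5i (complex conjugate pair).
General solution uses e^(α x)(C₁ cos(β x) + C₂ sin(β x)): y = e^(-7x)(C₁cos(5x) + C₂sin(5x)).


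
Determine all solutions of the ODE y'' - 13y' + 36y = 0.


Characteristic equation: r² - 13r + 36 = 0.
Factor: (r - 4)(r - 9) = 0 ⇒ r = 4, 9 (distinct real).
General solution: y = C₁e^(4x) + C₂e^(9x).


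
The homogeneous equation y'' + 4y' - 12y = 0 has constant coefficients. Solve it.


Characteristic equation: r² + 4r - 12 = 0.
Factor: (r + 6)(r - 2) = 0 ⇒ r = -6, 2 (distinct real).
General solution: y = C₁e^(-6x) + C₂e^(2x).


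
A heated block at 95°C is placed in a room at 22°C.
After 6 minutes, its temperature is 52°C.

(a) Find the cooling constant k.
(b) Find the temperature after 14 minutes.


Newton's law: T(t) = T_a + (T₀ - T_a)e^(-kt).
(a) Use T(6) = 52: (52 - 22)/(95 - 22) = e^(-k·6), so k = -ln(0.411)/6 ≈ 0.1482.
(b) Apply k to t = 14: T(14) = 22 + (73)e^(-2.075) ≈ 31.2°C.


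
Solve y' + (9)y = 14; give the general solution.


P(x) = 9, Q(x) = 14; integrating factor μ = e^(9x).
(μ y)' = 14e^(9x) ⇒ μ y = (14/9)e^(9x) + C.
Divide by μ: y = 14/9 + Ce^(-9x).


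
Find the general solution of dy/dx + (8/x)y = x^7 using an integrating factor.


P(x) = 8/x ⇒ μ = x^8.
(x^8 y)' = x^8·x^7 = x^15.
Integrate: x^8 y = x^16/(16) + C.
Solve for y: y = (1/16)x^8 + C/x^8.


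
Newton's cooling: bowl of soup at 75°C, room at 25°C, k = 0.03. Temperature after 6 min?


Newton's law: dT/dt = -k(T - T_a) has solution T(t) = T_a + (T₀ - T_a)e^(-kt).
Plug in T_a = 25, T₀ = 75, k = 0.03, t = 6: T(6) = 25 + (50)e^(-0.18) ≈ 66.8°C.


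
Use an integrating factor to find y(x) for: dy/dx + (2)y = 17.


P(x) = 2, Q(x) = 17; integrating factor μ = e^(2x).
(μ y)' = 17e^(2x) ⇒ μ y = (17/2)e^(2x) + C.
Divide by μ: y = 17/2 + Ce^(-2x).


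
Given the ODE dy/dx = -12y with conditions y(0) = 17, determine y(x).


General solution of y' = -12y is y = Ce^(-12x).
Apply y(0) = 17: C = 17.
Particular solution: y = 17e^(-12x).


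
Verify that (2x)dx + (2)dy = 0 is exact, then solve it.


Check exactness: ∂M/∂y = 0 and ∂N/∂x = 0; equal, so the equation is exact.
Integrate M with respect to x (treating y as constant): ∫M dx = x^2 + h(y).
Differentiate w.r.t. y and set equal to N: the x-dependent terms already match, leaving h'(y) = 2. Integrate: h(y) = 2y.
So F(x,y) = x^2 + 2y.
General solution: x^2 + 2y = C.


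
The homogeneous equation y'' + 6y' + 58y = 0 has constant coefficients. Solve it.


Characteristic equation: r² + 6r + 58 = 0.
Discriminant is negative; roots r = -3 ± 7i (complex conjugate pair).
General solution uses e^(α x)(C₁ cos(β x) + C₂ sin(β x)): y = e^(-3x)(C₁cos(7x) + C₂sin(7x)).


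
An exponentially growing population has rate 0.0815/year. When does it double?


Exponential growth: P(t) = P₀ e^(0.0815t). Set P(t)/P₀ = 2: e^(0.0815t) = 2.
Solve: t = ln(2)/0.0815 ≈ 8.50 years.


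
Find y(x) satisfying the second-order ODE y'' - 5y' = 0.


Characteristic equation: r² - 5r = 0.
Factor: (r - 5)(r - 0) = 0 ⇒ r = 5, 0 (distinct real).
General solution: y = C₁e^(5x) + C₂.


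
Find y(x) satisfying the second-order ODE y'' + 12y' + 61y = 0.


Characteristic equation: r² + 12r + 61 = 0.
Discriminant is negative; roots r = -6 ± 5i (complex conjugate pair).
General solution uses e^(α x)(C₁ cos(β x) + C₂ sin(β x)): y = e^(-6x)(C₁cos(5x) + C₂sin(5x)).


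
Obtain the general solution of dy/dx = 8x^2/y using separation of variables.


Separate variables: y dy = 8x^2 dx.
Integrate both sides: y²/2 = (8/3)x^3 + C₀.
Multiply by 2: y² = (16/3)x^3 + C.


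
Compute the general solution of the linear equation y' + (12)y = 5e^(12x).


P(x) = 12 ⇒ μ = e^(12x).
(μ y)' = 5e^(24x) ⇒ μ y = (5/24)e^(24x) + C.
Divide by μ: y = (5/24)e^(12x) + Ce^(-12x).


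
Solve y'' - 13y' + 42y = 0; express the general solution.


Characteristic equation: r² - 13r + 42 = 0.
Factor: (r - 7)(r - 6) = 0 ⇒ r = 7, 6 (distinct real).
General solution: y = C₁e^(7x) + C₂e^(6x).


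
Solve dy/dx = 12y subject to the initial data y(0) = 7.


General solution of y' = 12y is y = Ce^(12x).
Apply y(0) = 7: C = 7.
Particular solution: y = 7e^(12x).


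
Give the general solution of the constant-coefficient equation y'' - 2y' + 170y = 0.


Characteristic equation: r² - 2r + 170 = 0.
Discriminant is negative; roots r = 1 ± 13i (complex conjugate pair).
General solution uses e^(α x)(C₁ cos(β x) + C₂ sin(β x)): y = e^(x)(C₁cos(13x) + C₂sin(13x)).


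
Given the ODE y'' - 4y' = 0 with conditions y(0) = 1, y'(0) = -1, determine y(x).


Characteristic roots of r² - 4r = 0 are 4, 0.
General solution y = c₁ e^(4x) + c₂.
Apply y(0) = 1: c₁ + c₂ = 1. Apply y'(0) = -1: 4 c₁ + 0 c₂ = -1.
Solve: c₁ = -1/4, c₂ = 5/4.
Particular solution: y = -(1/4)e^(4x) + 5/4.


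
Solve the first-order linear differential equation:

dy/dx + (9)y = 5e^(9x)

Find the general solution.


P(x) = 9 ⇒ μ = e^(9x).
(μ y)' = 5e^(18x) ⇒ μ y = (5/18)e^(18x) + C.
Divide by μ: y = (5/18)e^(9x) + Ce^(-9x).


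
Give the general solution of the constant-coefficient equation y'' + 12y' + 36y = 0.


Characteristic equation: r² + 12r + 36 = 0, i.e. (r + 6)² = 0.
Repeated root r = -6; include an x factor for the second linearly independent solution.
General solution: y = (C₁ + C₂x)e^(-6x).


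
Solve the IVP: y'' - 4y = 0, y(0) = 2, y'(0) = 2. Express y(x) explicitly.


Characteristic roots of r² - 4 = 0 are -2, 2.
General solution y = c₁ e^(-2x) + c₂ e^(2x).
Apply y(0) = 2: c₁ + c₂ = 2. Apply y'(0) = 2: -2 c₁ + 2 c₂ = 2.
Solve: c₁ = 1/2, c₂ = 3/2.
Particular solution: y = (1/2)e^(-2x) + (3/2)e^(2x).


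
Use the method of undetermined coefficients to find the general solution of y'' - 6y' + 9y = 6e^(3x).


Characteristic polynomial (r - 3)² = 0; repeated root r = 3.
y_h = (C₁ + C₂x)e^(3x). Forcing matches the repeated root (resonance), so try y_p = Ax² e^(3x).
Substitute and solve for A: 2A = 6, so A = 3.
General solution: y = (C₁ + C₂x + 3x²)e^(3x).


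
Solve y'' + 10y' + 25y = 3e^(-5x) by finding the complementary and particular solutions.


Characteristic polynomial (r + 5)² = 0; repeated root r = -5.
y_h = (C₁ + C₂x)e^(-5x). Forcing matches the repeated root (resonance), so try y_p = Ax² e^(-5x).
Substitute and solve for A: 2A = 3, so A = 3/2.
General solution: y = (C₁ + C₂x + (3/2)x²)e^(-5x).


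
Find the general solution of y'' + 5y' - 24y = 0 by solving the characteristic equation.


Characteristic equation: r² + 5r - 24 = 0.
Factor: (r - 3)(r + 8) = 0 ⇒ r = 3, -8 (distinct real).
General solution: y = C₁e^(3x) + C₂e^(-8x).


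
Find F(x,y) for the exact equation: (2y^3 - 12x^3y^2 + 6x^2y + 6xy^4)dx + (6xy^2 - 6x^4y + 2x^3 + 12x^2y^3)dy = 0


Check exactness: ∂M/∂y = 6y^2 - 24x^3y + 6x^2 + 24xy^3 and ∂N/∂x = 6y^2 - 24x^3y + 6x^2 + 24xy^3; equal, so the equation is exact.
Integrate M with respect to x (treating y as constant): ∫M dx = 2xy^3 - 3x^4y^2 + 2x^3y + 3x^2y^4 + h(y).
Differentiate w.r.t. y and set equal to N: all terms match, so h'(y) = 0 and h is a constant absorbed into C.
General solution: 2xy^3 - 3x^4y^2 + 2x^3y + 3x^2y^4 = C.


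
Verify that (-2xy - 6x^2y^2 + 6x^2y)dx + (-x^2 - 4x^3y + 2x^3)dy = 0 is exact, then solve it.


Check exactness: ∂M/∂y = -2x - 12x^2y + 6x^2 and ∂N/∂x = -2x - 12x^2y + 6x^2; equal, so the equation is exact.
Integrate M with respect to x (treating y as constant): ∫M dx = -x^2y - 2x^3y^2 + 2x^3y + h(y).
Differentiate w.r.t. y and set equal to N: all terms match, so h'(y) = 0 and h is a constant absorbed into C.
General solution: -x^2y - 2x^3y^2 + 2x^3y = C.


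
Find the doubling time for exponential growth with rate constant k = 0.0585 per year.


Exponential growth: P(t) = P₀ e^(0.0585t). Set P(t)/P₀ = 2: e^(0.0585t) = 2.
Solve: t = ln(2)/0.0585 ≈ 11.85 years.


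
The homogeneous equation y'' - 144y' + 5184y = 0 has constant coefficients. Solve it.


Characteristic equation: r² - 144r + 5184 = 0, i.e. (r - 72)² = 0.
Repeated root r = 72; include an x factor for the second linearly independent solution.
General solution: y = (C₁ + C₂x)e^(72x).


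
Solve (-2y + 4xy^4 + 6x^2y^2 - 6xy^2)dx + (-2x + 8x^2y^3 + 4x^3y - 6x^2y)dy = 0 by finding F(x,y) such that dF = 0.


Check exactness: ∂M/∂y = -2 + 16xy^3 + 12x^2y - 12xy and ∂N/∂x = -2 + 16xy^3 + 12x^2y - 12xy; equal, so the equation is exact.
Integrate M with respect to x (treating y as constant): ∫M dx = -2xy + 2x^2y^4 + 2x^3y^2 - 3x^2y^2 + h(y).
Differentiate w.r.t. y and set equal to N: all terms match, so h'(y) = 0 and h is a constant absorbed into C.
General solution: -2xy + 2x^2y^4 + 2x^3y^2 - 3x^2y^2 = C.


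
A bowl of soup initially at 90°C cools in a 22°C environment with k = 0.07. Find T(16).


Newton's law: dT/dt = -k(T - T_a) has solution T(t) = T_a + (T₀ - T_a)e^(-kt).
Plug in T_a = 22, T₀ = 90, k = 0.07, t = 16: T(16) = 22 + (68)e^(-1.12) ≈ 44.2°C.


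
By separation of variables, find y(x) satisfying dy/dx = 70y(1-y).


Separate: dy/[y(1-y)] = 70 dx.
Partial fractions: 1/[y(1-y)] = 1/y + 1/(1-y).
Integrate: ln|y/(1-y)| = 70x + C₀.
Solve for y: y = 1/(1 + Ce^(-70x)).


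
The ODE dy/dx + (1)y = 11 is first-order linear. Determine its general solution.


P(x) = 1, Q(x) = 11; integrating factor μ = e^(x).
(μ y)' = 11e^(x) ⇒ μ y = 11e^(x) + C.
Divide by μ: y = 11 + Ce^(-x).


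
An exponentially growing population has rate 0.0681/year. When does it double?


Exponential growth: P(t) = P₀ e^(0.0681t). Set P(t)/P₀ = 2: e^(0.0681t) = 2.
Solve: t = ln(2)/0.0681 ≈ 10.18 years.


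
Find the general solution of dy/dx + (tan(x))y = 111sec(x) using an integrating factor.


P(x) = tan(x) ⇒ μ = e^(∫tan(x)dx) = sec(x).
(sec(x) y)' = 111sec²(x) ⇒ sec(x) y = 111tan(x) + C.
Multiply by cos(x): y = 111sin(x) + C·cos(x).


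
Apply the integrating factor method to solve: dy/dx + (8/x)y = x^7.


P(x) = 8/x ⇒ μ = x^8.
(x^8 y)' = x^8·x^7 = x^15.
Integrate: x^8 y = x^16/(16) + C.
Solve for y: y = (1/16)x^8 + C/x^8.


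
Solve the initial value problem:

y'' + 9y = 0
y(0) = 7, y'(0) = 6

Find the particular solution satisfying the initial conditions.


Characteristic roots of r² + 9 = 0 are ±3i, so y = C₁cos(3x) + C₂sin(3x).
Apply y(0) = 7: C₁ = 7. Differentiate and apply y'(0) = 6: 3·C₂ = 6, so C₂ = 2.
Particular solution: y = 7cos(3x) + 2sin(3x).


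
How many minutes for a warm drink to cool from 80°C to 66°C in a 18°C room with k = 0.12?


From T(t) = T_a + (T₀ - T_a)e^(-kt), set T(t) = 66:
(66 - 18) / (80 - 18) = e^(-0.12t), so t = -ln(0.774)/0.12 ≈ 2.1 minutes.


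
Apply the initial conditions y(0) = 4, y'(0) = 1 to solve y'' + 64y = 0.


Characteristic roots of r² + 64 = 0 are ±8i, so y = C₁cos(8x) + C₂sin(8x).
Apply y(0) = 4: C₁ = 4. Differentiate and apply y'(0) = 1: 8·C₂ = 1, so C₂ = 1/8.
Particular solution: y = 4cos(8x) + (1/8)sin(8x).


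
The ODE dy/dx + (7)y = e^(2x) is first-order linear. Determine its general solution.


P(x) = 7 ⇒ μ = e^(7x).
(μ y)' = e^(9x) ⇒ μ y = e^(9x)/9 + C.
Divide by μ: y = (1/9)e^(2x) + Ce^(-7x).


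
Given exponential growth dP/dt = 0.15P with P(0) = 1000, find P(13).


The ODE dP/dt = 0.15P has solution P(t) = P(0)e^(0.15t).
Substitute P(0) = 1000 and t = 13: P(13) = 1000 e^(1.95) ≈ 7029.


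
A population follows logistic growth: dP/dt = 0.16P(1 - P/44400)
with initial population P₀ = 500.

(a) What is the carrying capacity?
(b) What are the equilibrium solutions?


Logistic ODE dP/dt = 0.16P(1 - P/44400) has equilibria where dP/dt = 0, i.e. P = 0 or P = 44400.
The coefficient (1 - P/K) = 0 when P = K, identifying K = 44400 as the carrying capacity.
(a) K = 44400; (b) equilibria P = 0 and P = 44400.


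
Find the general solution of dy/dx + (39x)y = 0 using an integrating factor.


P(x) = 39x ⇒ μ = e^((39/2)x²).
Q(x) = 0 so μ y is constant: y = Ce^(-(39/2)x²).


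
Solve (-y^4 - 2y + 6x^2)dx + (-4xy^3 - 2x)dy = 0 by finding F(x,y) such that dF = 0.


Check exactness: ∂M/∂y = -4y^3 - 2 and ∂N/∂x = -4y^3 - 2; equal, so the equation is exact.
Integrate M with respect to x (treating y as constant): ∫M dx = -xy^4 - 2xy + 2x^3 + h(y).
Differentiate w.r.t. y and set equal to N: all terms match, so h'(y) = 0 and h is a constant absorbed into C.
General solution: -xy^4 - 2xy + 2x^3 = C.


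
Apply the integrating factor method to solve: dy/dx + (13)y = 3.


P(x) = 13, Q(x) = 3; integrating factor μ = e^(13x).
(μ y)' = 3e^(13x) ⇒ μ y = (3/13)e^(13x) + C.
Divide by μ: y = 3/13 + Ce^(-13x).


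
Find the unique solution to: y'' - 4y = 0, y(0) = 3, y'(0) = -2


Characteristic roots of r² - 4 = 0 are -2, 2.
General solution y = c₁ e^(-2x) + c₂ e^(2x).
Apply y(0) = 3: c₁ + c₂ = 3. Apply y'(0) = -2: -2 c₁ + 2 c₂ = -2.
Solve: c₁ = 2, c₂ = 1.
Particular solution: y = 2e^(-2x) + e^(2x).


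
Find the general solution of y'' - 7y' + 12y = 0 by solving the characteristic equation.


Characteristic equation: r² - 7r + 12 = 0.
Factor: (r - 4)(r - 3) = 0 ⇒ r = 4, 3 (distinct real).
General solution: y = C₁e^(4x) + C₂e^(3x).


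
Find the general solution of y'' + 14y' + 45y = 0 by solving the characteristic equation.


Characteristic equation: r² + 14r + 45 = 0.
Factor: (r + 9)(r + 5) = 0 ⇒ r = -9, -5 (distinct real).
General solution: y = C₁e^(-9x) + C₂e^(-5x).


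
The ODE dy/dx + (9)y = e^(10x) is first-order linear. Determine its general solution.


P(x) = 9 ⇒ μ = e^(9x).
(μ y)' = e^(19x) ⇒ μ y = e^(19x)/19 + C.
Divide by μ: y = (1/19)e^(10x) + Ce^(-9x).


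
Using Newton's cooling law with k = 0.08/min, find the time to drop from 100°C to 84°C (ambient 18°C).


From T(t) = T_a + (T₀ - T_a)e^(-kt), set T(t) = 84:
(84 - 18) / (100 - 18) = e^(-0.08t), so t = -ln(0.805)/0.08 ≈ 2.7 minutes.


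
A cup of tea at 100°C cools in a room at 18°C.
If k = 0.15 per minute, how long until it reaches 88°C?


From T(t) = T_a + (T₀ - T_a)e^(-kt), set T(t) = 88:
(88 - 18) / (100 - 18) = e^(-0.15t), so t = -ln(0.854)/0.15 ≈ 1.1 minutes.


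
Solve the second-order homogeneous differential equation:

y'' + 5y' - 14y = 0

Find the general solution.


Characteristic equation: r² + 5r - 14 = 0.
Factor: (r - 2)(r + 7) = 0 ⇒ r = 2, -7 (distinct real).
General solution: y = C₁e^(2x) + C₂e^(-7x).


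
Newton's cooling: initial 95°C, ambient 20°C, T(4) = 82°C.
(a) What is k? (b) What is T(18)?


Newton's law: T(t) = T_a + (T₀ - T_a)e^(-kt).
(a) Use T(4) = 82: (82 - 20)/(95 - 20) = e^(-k·4), so k = -ln(0.827)/4 ≈ 0.0476.
(b) Apply k to t = 18: T(18) = 20 + (75)e^(-0.857) ≈ 51.8°C.


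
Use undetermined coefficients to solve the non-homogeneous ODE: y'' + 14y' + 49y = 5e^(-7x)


Characteristic polynomial (r + 7)² = 0; repeated root r = -7.
y_h = (C₁ + C₂x)e^(-7x). Forcing matches the repeated root (resonance), so try y_p = Ax² e^(-7x).
Substitute and solve for A: 2A = 5, so A = 5/2.
General solution: y = (C₁ + C₂x + (5/2)x²)e^(-7x).


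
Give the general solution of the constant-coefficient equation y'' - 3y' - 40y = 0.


Characteristic equation: r² - 3r - 40 = 0.
Factor: (r - 8)(r + 5) = 0 ⇒ r = 8, -5 (distinct real).
General solution: y = C₁e^(8x) + C₂e^(-5x).


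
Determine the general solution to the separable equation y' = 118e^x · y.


Separate variables: dy/y = 118e^x dx.
Integrate: ln|y| = 118e^x + C₀.
Exponentiate: y = Ce^(118e^x).


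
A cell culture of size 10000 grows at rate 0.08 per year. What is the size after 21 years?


The ODE dP/dt = 0.08P has solution P(t) = P(0)e^(0.08t).
Substitute P(0) = 10000 and t = 21: P(21) = 10000 e^(1.68) ≈ 53656.


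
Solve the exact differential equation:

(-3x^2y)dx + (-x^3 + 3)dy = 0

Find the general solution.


Check exactness: ∂M/∂y = -3x^2 and ∂N/∂x = -3x^2; equal, so the equation is exact.
Integrate M with respect to x (treating y as constant): ∫M dx = -x^3y + h(y).
Differentiate w.r.t. y and set equal to N: the x-dependent terms already match, leaving h'(y) = 3. Integrate: h(y) = 3y.
So F(x,y) = -x^3y + 3y.
General solution: -x^3y + 3y = C.


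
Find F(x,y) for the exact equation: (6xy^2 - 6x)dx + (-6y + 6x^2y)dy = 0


Check exactness: ∂M/∂y = 12xy and ∂N/∂x = 12xy; equal, so the equation is exact.
Integrate M with respect to x (treating y as constant): ∫M dx = 3x^2y^2 - 3x^2 + h(y).
Differentiate w.r.t. y and set equal to N: the x-dependent terms already match, leaving h'(y) = -6y. Integrate: h(y) = -3y^2.
So F(x,y) = -3y^2 + 3x^2y^2 - 3x^2.
General solution: -3y^2 + 3x^2y^2 - 3x^2 = C.


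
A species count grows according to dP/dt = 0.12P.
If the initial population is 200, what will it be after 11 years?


The ODE dP/dt = 0.12P has solution P(t) = P(0)e^(0.12t).
Substitute P(0) = 200 and t = 11: P(11) = 200 e^(1.32) ≈ 749.


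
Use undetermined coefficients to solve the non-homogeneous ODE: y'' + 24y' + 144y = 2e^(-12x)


Characteristic polynomial (r + 12)² = 0; repeated root r = -12.
y_h = (C₁ + C₂x)e^(-12x). Forcing matches the repeated root (resonance), so try y_p = Ax² e^(-12x).
Substitute and solve for A: 2A = 2, so A = 1.
General solution: y = (C₁ + C₂x + x²)e^(-12x).


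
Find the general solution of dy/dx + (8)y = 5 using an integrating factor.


P(x) = 8, Q(x) = 5; integrating factor μ = e^(8x).
(μ y)' = 5e^(8x) ⇒ μ y = (5/8)e^(8x) + C.
Divide by μ: y = 5/8 + Ce^(-8x).


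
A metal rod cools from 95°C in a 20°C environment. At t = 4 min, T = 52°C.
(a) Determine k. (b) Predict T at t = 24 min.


Newton's law: T(t) = T_a + (T₀ - T_a)e^(-kt).
(a) Use T(4) = 52: (52 - 20)/(95 - 20) = e^(-k·4), so k = -ln(0.427)/4 ≈ 0.2129.
(b) Apply k to t = 24: T(24) = 20 + (75)e^(-5.111) ≈ 20.5°C.


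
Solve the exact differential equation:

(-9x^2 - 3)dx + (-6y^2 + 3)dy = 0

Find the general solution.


Check exactness: ∂M/∂y = 0 and ∂N/∂x = 0; equal, so the equation is exact.
Integrate M with respect to x (treating y as constant): ∫M dx = -3x^3 - 3x + h(y).
Differentiate w.r.t. y and set equal to N: the x-dependent terms already match, leaving h'(y) = -6y^2 + 3. Integrate: h(y) = -2y^3 + 3y.
So F(x,y) = -3x^3 - 2y^3 - 3x + 3y.
General solution: -3x^3 - 2y^3 - 3x + 3y = C.


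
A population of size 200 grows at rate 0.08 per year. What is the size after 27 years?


The ODE dP/dt = 0.08P has solution P(t) = P(0)e^(0.08t).
Substitute P(0) = 200 and t = 27: P(27) = 200 e^(2.16) ≈ 1734.


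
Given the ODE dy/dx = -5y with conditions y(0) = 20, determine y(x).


General solution of y' = -5y is y = Ce^(-5x).
Apply y(0) = 20: C = 20.
Particular solution: y = 20e^(-5x).


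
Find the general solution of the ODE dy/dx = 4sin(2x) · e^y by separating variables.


Separate: e^(-y) dy = 4sin(2x) dx.
Integrate: -e^(-y) = -2cos(2x) + C₀.
Rearrange: e^(-y) = 2cos(2x) + C.


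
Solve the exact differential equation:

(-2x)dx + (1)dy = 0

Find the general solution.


Check exactness: ∂M/∂y = 0 and ∂N/∂x = 0; equal, so the equation is exact.
Integrate M with respect to x (treating y as constant): ∫M dx = -x^2 + h(y).
Differentiate w.r.t. y and set equal to N: the x-dependent terms already match, leaving h'(y) = 1. Integrate: h(y) = y.
So F(x,y) = -x^2 + y.
General solution: -x^2 + y = C.


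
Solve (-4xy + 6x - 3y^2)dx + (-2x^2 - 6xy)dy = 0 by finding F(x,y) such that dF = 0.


Check exactness: ∂M/∂y = -4x - 6y and ∂N/∂x = -4x - 6y; equal, so the equation is exact.
Integrate M with respect to x (treating y as constant): ∫M dx = -2x^2y + 3x^2 - 3xy^2 + h(y).
Differentiate w.r.t. y and set equal to N: all terms match, so h'(y) = 0 and h is a constant absorbed into C.
General solution: -2x^2y + 3x^2 - 3xy^2 = C.


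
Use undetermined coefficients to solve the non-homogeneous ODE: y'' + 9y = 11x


Homogeneous: r² + 9 = 0 ⇒ r = ±3i, y_h = C₁cos(3x) + C₂sin(3x).
Polynomial forcing; try y_p = Ax + B. Then y_p'' + 9 y_p = 9(Ax + B) = 11x, so B = 0 and A = 11/9.
General solution: y = C₁cos(3x) + C₂sin(3x) + (11/9)x.


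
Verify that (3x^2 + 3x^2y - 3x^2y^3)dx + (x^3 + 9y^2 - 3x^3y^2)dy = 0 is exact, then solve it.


Check exactness: ∂M/∂y = 3x^2 - 9x^2y^2 and ∂N/∂x = 3x^2 - 9x^2y^2; equal, so the equation is exact.
Integrate M with respect to x (treating y as constant): ∫M dx = x^3 + x^3y - x^3y^3 + h(y).
Differentiate w.r.t. y and set equal to N: the x-dependent terms already match, leaving h'(y) = 9y^2. Integrate: h(y) = 3y^3.
So F(x,y) = x^3 + x^3y + 3y^3 - x^3y^3.
General solution: x^3 + x^3y + 3y^3 - x^3y^3 = C.


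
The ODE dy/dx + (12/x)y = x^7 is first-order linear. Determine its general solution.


P(x) = 12/x ⇒ μ = x^12.
(x^12 y)' = x^19 ⇒ x^12 y = x^20/(20) + C.
Solve for y: y = (1/20)x^8 + C/x^12.


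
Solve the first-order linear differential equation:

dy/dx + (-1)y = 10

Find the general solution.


P(x) = -1 ⇒ μ = e^(-x).
(μ y)' = 10e^(-x) ⇒ μ y = -10e^(-x) + C.
Divide by μ: y = -10 + Ce^(x).


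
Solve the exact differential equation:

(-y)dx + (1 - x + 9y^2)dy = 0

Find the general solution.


Check exactness: ∂M/∂y = -1 and ∂N/∂x = -1; equal, so the equation is exact.
Integrate M with respect to x (treating y as constant): ∫M dx = -xy + h(y).
Differentiate w.r.t. y and set equal to N: the x-dependent terms already match, leaving h'(y) = 1 + 9y^2. Integrate: h(y) = y + 3y^3.
So F(x,y) = y - xy + 3y^3.
General solution: y - xy + 3y^3 = C.


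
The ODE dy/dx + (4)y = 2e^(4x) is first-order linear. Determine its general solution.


P(x) = 4 ⇒ μ = e^(4x).
(μ y)' = 2e^(8x) ⇒ μ y = (2/8)e^(8x) + C.
Divide by μ: y = (1/4)e^(4x) + Ce^(-4x).


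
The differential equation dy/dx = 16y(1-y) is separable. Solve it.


Separate: dy/[y(1-y)] = 16 dx.
Partial fractions: 1/[y(1-y)] = 1/y + 1/(1-y).
Integrate: ln|y/(1-y)| = 16x + C₀.
Solve for y: y = 1/(1 + Ce^(-16x)).


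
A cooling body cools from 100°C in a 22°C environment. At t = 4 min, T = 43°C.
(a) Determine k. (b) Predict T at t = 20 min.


Newton's law: T(t) = T_a + (T₀ - T_a)e^(-kt).
(a) Use T(4) = 43: (43 - 22)/(100 - 22) = e^(-k·4), so k = -ln(0.269)/4 ≈ 0.3280.
(b) Apply k to t = 20: T(20) = 22 + (78)e^(-6.561) ≈ 22.1°C.


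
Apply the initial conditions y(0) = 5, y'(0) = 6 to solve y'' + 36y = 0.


Characteristic roots of r² + 36 = 0 are ±6i, so y = C₁cos(6x) + C₂sin(6x).
Apply y(0) = 5: C₁ = 5. Differentiate and apply y'(0) = 6: 6·C₂ = 6, so C₂ = 1.
Particular solution: y = 5cos(6x) + sin(6x).


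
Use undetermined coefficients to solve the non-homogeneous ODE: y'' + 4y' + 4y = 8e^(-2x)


Characteristic polynomial (r + 2)² = 0; repeated root r = -2.
y_h = (C₁ + C₂x)e^(-2x). Forcing matches the repeated root (resonance), so try y_p = Ax² e^(-2x).
Substitute and solve for A: 2A = 8, so A = 4.
General solution: y = (C₁ + C₂x + 4x²)e^(-2x).


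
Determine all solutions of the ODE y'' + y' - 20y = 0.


Characteristic equation: r² + r - 20 = 0.
Factor: (r + 5)(r - 4) = 0 ⇒ r = -5, 4 (distinct real).
General solution: y = C₁e^(-5x) + C₂e^(4x).


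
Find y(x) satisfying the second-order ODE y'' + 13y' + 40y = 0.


Characteristic equation: r² + 13r + 40 = 0.
Factor: (r + 5)(r + 8) = 0 ⇒ r = -5, -8 (distinct real).
General solution: y = C₁e^(-5x) + C₂e^(-8x).


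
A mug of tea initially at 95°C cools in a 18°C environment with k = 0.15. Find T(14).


Newton's law: dT/dt = -k(T - T_a) has solution T(t) = T_a + (T₀ - T_a)e^(-kt).
Plug in T_a = 18, T₀ = 95, k = 0.15, t = 14: T(14) = 18 + (77)e^(-2.10) ≈ 27.4°C.


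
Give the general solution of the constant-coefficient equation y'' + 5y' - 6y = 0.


Characteristic equation: r² + 5r - 6 = 0.
Factor: (r + 6)(r - 1) = 0 ⇒ r = -6, 1 (distinct real).
General solution: y = C₁e^(-6x) + C₂e^(x).


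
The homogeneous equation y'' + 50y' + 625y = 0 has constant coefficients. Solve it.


Characteristic equation: r² + 50r + 625 = 0, i.e. (r + 25)² = 0.
Repeated root r = -25; include an x factor for the second linearly independent solution.
General solution: y = (C₁ + C₂x)e^(-25x).


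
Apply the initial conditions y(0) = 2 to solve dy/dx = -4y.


General solution of y' = -4y is y = Ce^(-4x).
Apply y(0) = 2: C = 2.
Particular solution: y = 2e^(-4x).


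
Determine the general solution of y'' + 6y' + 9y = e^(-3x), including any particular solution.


Characteristic polynomial (r + 3)² = 0; repeated root r = -3.
y_h = (C₁ + C₂x)e^(-3x). Forcing matches the repeated root (resonance), so try y_p = Ax² e^(-3x).
Substitute and solve for A: 2A = 1, so A = 1/2.
General solution: y = (C₁ + C₂x + (1/2)x²)e^(-3x).


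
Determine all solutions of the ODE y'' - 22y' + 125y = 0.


Characteristic equation: r² - 22r + 125 = 0.
Discriminant is negative; roots r = 11 ± 2i (complex conjugate pair).
General solution uses e^(α x)(C₁ cos(β x) + C₂ sin(β x)): y = e^(11x)(C₁cos(2x) + C₂sin(2x)).


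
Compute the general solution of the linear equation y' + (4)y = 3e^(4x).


P(x) = 4 ⇒ μ = e^(4x).
(μ y)' = 3e^(8x) ⇒ μ y = (3/8)e^(8x) + C.
Divide by μ: y = (3/8)e^(4x) + Ce^(-4x).


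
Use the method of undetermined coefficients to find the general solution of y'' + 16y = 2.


Homogeneous part: r² + 16 = 0 ⇒ r = ±4i, so y_h = C₁cos(4x) + C₂sin(4x).
Try constant y_p = A; plug in: 16A = 2 ⇒ A = 1/8.
General solution: y = C₁cos(4x) + C₂sin(4x) + 1/8.


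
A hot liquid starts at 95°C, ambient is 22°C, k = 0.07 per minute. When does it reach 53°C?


From T(t) = T_a + (T₀ - T_a)e^(-kt), set T(t) = 53:
(53 - 22) / (95 - 22) = e^(-0.07t), so t = -ln(0.425)/0.07 ≈ 12.2 minutes.


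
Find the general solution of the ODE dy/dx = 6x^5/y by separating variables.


Separate variables: y dy = 6x^5 dx.
Integrate both sides: y²/2 = x^6 + C₀.
Multiply by 2: y² = 2x^6 + C.


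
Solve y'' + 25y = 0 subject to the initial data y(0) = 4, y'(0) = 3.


Characteristic roots of r² + 25 = 0 are ±5i, so y = C₁cos(5x) + C₂sin(5x).
Apply y(0) = 4: C₁ = 4. Differentiate and apply y'(0) = 3: 5·C₂ = 3, so C₂ = 3/5.
Particular solution: y = 4cos(5x) + (3/5)sin(5x).


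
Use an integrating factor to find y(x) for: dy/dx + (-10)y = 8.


P(x) = -10 ⇒ μ = e^(-10x).
(μ y)' = 8e^(-10x) ⇒ μ y = -(4/5)e^(-10x) + C.
Divide by μ: y = -4/5 + Ce^(10x).


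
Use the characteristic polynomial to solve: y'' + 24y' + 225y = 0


Characteristic equation: r² + 24r + 225 = 0.
Discriminant is negative; roots r = -12 ± 9i (complex conjugate pair).
General solution uses e^(α x)(C₁ cos(β x) + C₂ sin(β x)): y = e^(-12x)(C₁cos(9x) + C₂sin(9x)).


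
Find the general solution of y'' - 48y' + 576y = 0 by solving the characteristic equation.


Characteristic equation: r² - 48r + 576 = 0, i.e. (r - 24)² = 0.
Repeated root r = 24; include an x factor for the second linearly independent solution.
General solution: y = (C₁ + C₂x)e^(24x).


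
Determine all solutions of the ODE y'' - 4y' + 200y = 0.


Characteristic equation: r² - 4r + 200 = 0.
Discriminant is negative; roots r = 2 ± 14i (complex conjugate pair).
General solution uses e^(α x)(C₁ cos(β x) + C₂ sin(β x)): y = e^(2x)(C₁cos(14x) + C₂sin(14x)).


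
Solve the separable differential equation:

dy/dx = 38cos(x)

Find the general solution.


g(y) = 1, so integrate directly: y = ∫ 38cos(x) dx = 38sin(x) + C.


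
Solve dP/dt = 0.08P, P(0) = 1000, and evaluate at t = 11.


The ODE dP/dt = 0.08P has solution P(t) = P(0)e^(0.08t).
Substitute P(0) = 1000 and t = 11: P(11) = 1000 e^(0.88) ≈ 2411.


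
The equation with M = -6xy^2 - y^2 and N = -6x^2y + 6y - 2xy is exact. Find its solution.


Check exactness: ∂M/∂y = -12xy - 2y and ∂N/∂x = -12xy - 2y; equal, so the equation is exact.
Integrate M with respect to x (treating y as constant): ∫M dx = -3x^2y^2 - xy^2 + h(y).
Differentiate w.r.t. y and set equal to N: the x-dependent terms already match, leaving h'(y) = 6y. Integrate: h(y) = 3y^2.
So F(x,y) = -3x^2y^2 + 3y^2 - xy^2.
General solution: -3x^2y^2 + 3y^2 - xy^2 = C.


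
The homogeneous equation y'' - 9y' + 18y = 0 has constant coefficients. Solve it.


Characteristic equation: r² - 9r + 18 = 0.
Factor: (r - 6)(r - 3) = 0 ⇒ r = 6, 3 (distinct real).
General solution: y = C₁e^(6x) + C₂e^(3x).


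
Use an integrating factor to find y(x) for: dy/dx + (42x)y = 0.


P(x) = 42x ⇒ μ = e^(21x²).
Q(x) = 0 so μ y is constant: y = Ce^(-21x²).


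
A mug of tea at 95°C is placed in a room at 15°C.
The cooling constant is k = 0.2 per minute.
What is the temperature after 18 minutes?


Newton's law: dT/dt = -k(T - T_a) has solution T(t) = T_a + (T₀ - T_a)e^(-kt).
Plug in T_a = 15, T₀ = 95, k = 0.2, t = 18: T(18) = 15 + (80)e^(-3.60) ≈ 17.2°C.
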